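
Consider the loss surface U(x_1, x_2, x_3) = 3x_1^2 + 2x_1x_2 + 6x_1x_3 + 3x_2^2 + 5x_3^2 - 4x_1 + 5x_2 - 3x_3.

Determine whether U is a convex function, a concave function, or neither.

U is quadratic, so its Hessian is the constant matrix H = [[6, 2, 6], [2, 6, 0], [6, 0, 10]].
Leading principal minors: 6, 32, 104.
All positive ⇒ H ≻ 0 ⇒ convex.

convex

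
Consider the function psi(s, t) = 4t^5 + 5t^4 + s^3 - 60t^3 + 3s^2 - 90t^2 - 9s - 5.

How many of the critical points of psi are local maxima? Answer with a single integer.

psi separates as a function of s plus a function of t, so ∇psi=0 decouples.
∂psi/∂s = 3(s - 1)(s + 3) = 0 at s ∈ {-3, 1}; ∂psi/∂t = 20t(t - 3)(t + 1)(t + 3) = 0 at t ∈ {-3, -1, 0, 3}.
The Hessian is diagonal: diag(psi_ss, psi_tt). Second derivatives: psi_ss(-3)=-12, psi_ss(1)=12; psi_tt(-3)=-720, psi_tt(-1)=160, psi_tt(0)=-180, psi_tt(3)=1440.
Local maxima occur where both diagonal entries negative: (-3, -3), (-3, 0). Count: 2.

2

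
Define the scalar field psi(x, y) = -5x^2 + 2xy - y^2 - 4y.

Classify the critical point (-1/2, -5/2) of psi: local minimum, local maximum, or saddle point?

The Hessian of psi is constant: H = [[-10, 2], [2, -2]].
det(H) = (-10)·(-2) − 2² = 16.
det(H) > 0 and tr(H) = -12 < 0, so H is negative definite and the point is a local maximum.

local maximum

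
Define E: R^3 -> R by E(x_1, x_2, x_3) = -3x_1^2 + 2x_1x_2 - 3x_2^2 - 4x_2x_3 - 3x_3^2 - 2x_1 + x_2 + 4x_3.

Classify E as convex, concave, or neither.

E is quadratic, so its Hessian is the constant matrix H = [[-6, 2, 0], [2, -6, -4], [0, -4, -6]].
Leading principal minors: -6, 32, -96.
Signs alternate −, +, − ⇒ H ≺ 0 ⇒ concave.

concave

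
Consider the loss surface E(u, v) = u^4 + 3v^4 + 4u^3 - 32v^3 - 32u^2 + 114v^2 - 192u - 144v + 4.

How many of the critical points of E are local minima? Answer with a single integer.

E separates as a function of u plus a function of v, so ∇E=0 decouples.
∂E/∂u = 4(u - 4)(u + 3)(u + 4) = 0 at u ∈ {-4, -3, 4}; ∂E/∂v = 12(v - 4)(v - 3)(v - 1) = 0 at v ∈ {1, 3, 4}.
The Hessian is diagonal: diag(E_uu, E_vv). Second derivatives: E_uu(-4)=32, E_uu(-3)=-28, E_uu(4)=224; E_vv(1)=72, E_vv(3)=-24, E_vv(4)=36.
Local minima occur where both diagonal entries positive: (-4, 1), (-4, 4), (4, 1), (4, 4). Count: 4.

4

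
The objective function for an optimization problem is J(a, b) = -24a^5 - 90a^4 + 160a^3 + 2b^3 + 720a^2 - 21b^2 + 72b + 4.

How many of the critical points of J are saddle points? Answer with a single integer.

4

J separates as a function of a plus a function of b, so ∇J=0 decouples.
∂J/∂a = -120a(a - 2)(a + 2)(a + 3) = 0 at a ∈ {-3, -2, 0, 2}; ∂J/∂b = 6(b - 4)(b - 3) = 0 at b ∈ {3, 4}.
The Hessian is diagonal: diag(J_aa, J_bb). Second derivatives: J_aa(-3)=1800, J_aa(-2)=-960, J_aa(0)=1440, J_aa(2)=-4800; J_bb(3)=-6, J_bb(4)=6.
Saddle points occur where the two diagonal entries have opposite signs: (-3, 3), (-2, 4), (0, 3), (2, 4). Count: 4.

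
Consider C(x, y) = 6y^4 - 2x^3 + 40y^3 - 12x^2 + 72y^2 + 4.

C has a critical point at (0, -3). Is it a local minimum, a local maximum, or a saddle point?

The mixed partial ∂²C/∂x∂y is 0, so the Hessian at any point is diag(C_xx, C_yy) = diag(-12(x + 2), 24(3y^2 + 10y + 6)).
At (0, -3): H = diag(-24, 72).
The eigenvalues have opposite signs, so H is indefinite: a saddle point.

saddle point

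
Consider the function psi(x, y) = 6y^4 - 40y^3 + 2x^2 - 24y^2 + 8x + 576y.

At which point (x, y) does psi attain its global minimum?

psi(x,y) separates as P(x) + Q(y), so its minimum is min P + min Q.
P'(x) = 4x + 8 vanishes at x ∈ {-2}; Q'(y) = 24(y - 4)(y - 3)(y + 2) vanishes at y ∈ {-2, 3, 4}.
Local minima of P (where P''>0): P(-2)=-8. Local minima of Q: Q(-2)=-832, Q(4)=896.
So the global minimum of psi is P(-2) + Q(-2) = -8 − 832 = -840, attained at (-2, -2).

(-2, -2)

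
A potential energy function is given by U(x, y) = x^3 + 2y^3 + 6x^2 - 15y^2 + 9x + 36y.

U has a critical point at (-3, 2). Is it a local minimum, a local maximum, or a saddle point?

local maximum

The mixed partial ∂²U/∂x∂y is 0, so the Hessian at any point is diag(U_xx, U_yy) = diag(6(x + 2), 6(2y - 5)).
At (-3, 2): H = diag(-6, -6).
Both eigenvalues are negative, so H is negative definite: a local maximum.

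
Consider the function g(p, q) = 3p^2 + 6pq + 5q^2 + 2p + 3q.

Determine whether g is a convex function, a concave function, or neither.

convex

g is quadratic, so its Hessian is the constant matrix H = [[6, 6], [6, 10]].
det(H) = 24, tr(H) = 16.
det(H) > 0 and tr(H) > 0, so H is positive definite everywhere: convex.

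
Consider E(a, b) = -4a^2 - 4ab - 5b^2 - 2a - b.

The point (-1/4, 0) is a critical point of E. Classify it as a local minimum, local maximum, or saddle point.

The Hessian of E is constant: H = [[-8, -4], [-4, -10]].
det(H) = (-8)·(-10) − (-4)² = 64.
det(H) > 0 and tr(H) = -18 < 0, so H is negative definite and the point is a local maximum.

local maximum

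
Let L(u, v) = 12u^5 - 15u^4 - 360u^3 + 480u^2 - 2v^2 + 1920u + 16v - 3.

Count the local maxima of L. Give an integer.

2

L separates as a function of u plus a function of v, so ∇L=0 decouples.
∂L/∂u = 60(u - 4)(u - 2)(u + 1)(u + 4) = 0 at u ∈ {-4, -1, 2, 4}; ∂L/∂v = -4(v - 4) = 0 at v ∈ {4}.
The Hessian is diagonal: diag(L_uu, L_vv). Second derivatives: L_uu(-4)=-8640, L_uu(-1)=2700, L_uu(2)=-2160, L_uu(4)=4800; L_vv(4)=-4.
Local maxima occur where both diagonal entries negative: (-4, 4), (2, 4). Count: 2.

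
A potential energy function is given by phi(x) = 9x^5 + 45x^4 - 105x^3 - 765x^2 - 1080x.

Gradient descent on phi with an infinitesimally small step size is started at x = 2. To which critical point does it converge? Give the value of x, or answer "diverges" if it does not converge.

3

phi'(x) = 45(x - 3)(x + 1)(x + 2)(x + 4), so phi'(2) = -3240.
Gradient descent moves in the -phi' direction, i.e. x is increasing.
The nearest critical point in that direction is x = 3, where phi'' = 6300 > 0 (a local minimum). The iterate converges there.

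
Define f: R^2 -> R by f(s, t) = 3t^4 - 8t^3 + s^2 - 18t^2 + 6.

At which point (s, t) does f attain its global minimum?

(0, 3)

f(s,t) separates as P(s) + Q(t) + 6, so its minimum is min P + min Q + 6.
P'(s) = 2s vanishes at s ∈ {0}; Q'(t) = 12t(t - 3)(t + 1) vanishes at t ∈ {-1, 0, 3}.
Local minima of P (where P''>0): P(0)=0. Local minima of Q: Q(-1)=-7, Q(3)=-135.
So the global minimum of f is P(0) + Q(3) + 6 = 0 − 135 + 6 = -129, attained at (0, 3).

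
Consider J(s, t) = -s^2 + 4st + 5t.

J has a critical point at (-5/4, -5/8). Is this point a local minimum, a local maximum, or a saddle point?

saddle point

The Hessian of J is constant: H = [[-2, 4], [4, 0]].
det(H) = (-2)·0 − 4² = -16.
Since det(H) < 0, H is indefinite and the critical point is a saddle point.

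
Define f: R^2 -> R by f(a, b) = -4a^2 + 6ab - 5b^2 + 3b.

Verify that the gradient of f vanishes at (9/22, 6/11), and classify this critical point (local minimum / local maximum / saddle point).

∇f = (-8a + 6b, 6a - 10b + 3); substituting (9/22, 6/11) gives ∇f = (0, 0), so (9/22, 6/11) is indeed a critical point.
The Hessian of f is constant: H = [[-8, 6], [6, -10]].
det(H) = (-8)·(-10) − 6² = 44.
det(H) > 0 and tr(H) = -18 < 0, so H is negative definite and the point is a local maximum.

local maximum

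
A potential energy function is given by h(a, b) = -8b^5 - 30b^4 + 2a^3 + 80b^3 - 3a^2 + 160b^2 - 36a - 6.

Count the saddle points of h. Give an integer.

h separates as a function of a plus a function of b, so ∇h=0 decouples.
∂h/∂a = 6(a - 3)(a + 2) = 0 at a ∈ {-2, 3}; ∂h/∂b = -40b(b - 2)(b + 1)(b + 4) = 0 at b ∈ {-4, -1, 0, 2}.
The Hessian is diagonal: diag(h_aa, h_bb). Second derivatives: h_aa(-2)=-30, h_aa(3)=30; h_bb(-4)=2880, h_bb(-1)=-360, h_bb(0)=320, h_bb(2)=-1440.
Saddle points occur where the two diagonal entries have opposite signs: (-2, -4), (-2, 0), (3, -1), (3, 2). Count: 4.

4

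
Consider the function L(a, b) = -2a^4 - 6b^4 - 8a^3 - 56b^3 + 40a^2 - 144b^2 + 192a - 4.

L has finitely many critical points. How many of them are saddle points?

L separates as a function of a plus a function of b, so ∇L=0 decouples.
∂L/∂a = -8(a - 3)(a + 2)(a + 4) = 0 at a ∈ {-4, -2, 3}; ∂L/∂b = -24b(b + 3)(b + 4) = 0 at b ∈ {-4, -3, 0}.
The Hessian is diagonal: diag(L_aa, L_bb). Second derivatives: L_aa(-4)=-112, L_aa(-2)=80, L_aa(3)=-280; L_bb(-4)=-96, L_bb(-3)=72, L_bb(0)=-288.
Saddle points occur where the two diagonal entries have opposite signs: (-4, -3), (-2, -4), (-2, 0), (3, -3). Count: 4.

4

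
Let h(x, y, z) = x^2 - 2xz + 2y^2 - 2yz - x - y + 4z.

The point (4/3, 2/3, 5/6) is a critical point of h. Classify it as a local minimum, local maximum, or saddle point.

The Hessian is constant: H = [[2, 0, -2], [0, 4, -2], [-2, -2, 0]].
Leading principal minors: Δ₁ = 2, Δ₂ = 8, Δ₃ = -24.
The minors fit neither the all-positive nor the alternating-sign pattern, so H is indefinite: a saddle point.

saddle point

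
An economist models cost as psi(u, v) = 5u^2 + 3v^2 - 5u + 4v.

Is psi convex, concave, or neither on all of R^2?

convex

psi is quadratic, so its Hessian is the constant matrix H = [[10, 0], [0, 6]].
det(H) = 60, tr(H) = 16.
det(H) > 0 and tr(H) > 0, so H is positive definite everywhere: convex.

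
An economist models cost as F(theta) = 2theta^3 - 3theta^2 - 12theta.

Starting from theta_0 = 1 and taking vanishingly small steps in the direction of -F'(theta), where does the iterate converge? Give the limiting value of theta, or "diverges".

2

F'(theta) = 6(theta - 2)(theta + 1), so F'(1) = -12.
Gradient descent moves in the -F' direction, i.e. theta is increasing.
The nearest critical point in that direction is theta = 2, where F'' = 18 > 0 (a local minimum). The iterate converges there.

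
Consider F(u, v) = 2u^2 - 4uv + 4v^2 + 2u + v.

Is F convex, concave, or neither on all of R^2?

F is quadratic, so its Hessian is the constant matrix H = [[4, -4], [-4, 8]].
det(H) = 16, tr(H) = 12.
det(H) > 0 and tr(H) > 0, so H is positive definite everywhere: convex.

convex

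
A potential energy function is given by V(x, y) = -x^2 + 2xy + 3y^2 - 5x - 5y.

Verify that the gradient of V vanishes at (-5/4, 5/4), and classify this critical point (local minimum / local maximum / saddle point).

∇V = (-2x + 2y - 5, 2x + 6y - 5); substituting (-5/4, 5/4) gives ∇V = (0, 0), so (-5/4, 5/4) is indeed a critical point.
The Hessian of V is constant: H = [[-2, 2], [2, 6]].
det(H) = (-2)·6 − 2² = -16.
Since det(H) < 0, H is indefinite and the critical point is a saddle point.

saddle point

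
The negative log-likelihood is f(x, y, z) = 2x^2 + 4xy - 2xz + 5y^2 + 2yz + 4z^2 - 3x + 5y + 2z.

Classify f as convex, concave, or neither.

convex

f is quadratic, so its Hessian is the constant matrix H = [[4, 4, -2], [4, 10, 2], [-2, 2, 8]].
Leading principal minors: 4, 24, 104.
All positive ⇒ H ≻ 0 ⇒ convex.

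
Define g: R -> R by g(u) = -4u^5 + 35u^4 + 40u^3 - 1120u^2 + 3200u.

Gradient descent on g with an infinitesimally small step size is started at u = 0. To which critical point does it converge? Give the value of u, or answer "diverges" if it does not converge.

g'(u) = -20(u - 5)(u - 4)(u - 2)(u + 4), so g'(0) = 3200.
Gradient descent moves in the -g' direction, i.e. u is decreasing.
The nearest critical point in that direction is u = -4, where g'' = 8640 > 0 (a local minimum). The iterate converges there.

-4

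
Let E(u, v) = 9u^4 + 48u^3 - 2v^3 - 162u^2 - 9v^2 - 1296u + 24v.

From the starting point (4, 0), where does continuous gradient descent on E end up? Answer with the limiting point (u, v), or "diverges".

(3, -4)

E is separable, so gradient descent decouples: u follows -∂E/∂u, v follows -∂E/∂v.
∂E/∂u = 36(u - 3)(u + 3)(u + 4); at u=4 this is 2016, so u decreases.
∂E/∂v = -6(v - 1)(v + 4); at v=0 this is 24, so v decreases.
u converges to its nearest critical value 3 (a local min of the u-part); v converges to -4. The iterate converges to (3, -4).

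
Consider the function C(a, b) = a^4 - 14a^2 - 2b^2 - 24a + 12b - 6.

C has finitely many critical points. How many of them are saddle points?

2

C separates as a function of a plus a function of b, so ∇C=0 decouples.
∂C/∂a = 4(a - 3)(a + 1)(a + 2) = 0 at a ∈ {-2, -1, 3}; ∂C/∂b = -4(b - 3) = 0 at b ∈ {3}.
The Hessian is diagonal: diag(C_aa, C_bb). Second derivatives: C_aa(-2)=20, C_aa(-1)=-16, C_aa(3)=80; C_bb(3)=-4.
Saddle points occur where the two diagonal entries have opposite signs: (-2, 3), (3, 3). Count: 2.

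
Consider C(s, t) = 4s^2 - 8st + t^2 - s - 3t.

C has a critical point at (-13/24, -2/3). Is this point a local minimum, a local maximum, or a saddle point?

The Hessian of C is constant: H = [[8, -8], [-8, 2]].
det(H) = 8·2 − (-8)² = -48.
Since det(H) < 0, H is indefinite and the critical point is a saddle point.

saddle point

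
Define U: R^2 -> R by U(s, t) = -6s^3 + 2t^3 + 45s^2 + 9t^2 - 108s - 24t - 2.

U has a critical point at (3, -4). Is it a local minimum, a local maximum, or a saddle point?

local maximum

The mixed partial ∂²U/∂s∂t is 0, so the Hessian at any point is diag(U_ss, U_tt) = diag(18(-2s + 5), 6(2t + 3)).
At (3, -4): H = diag(-18, -30).
Both eigenvalues are negative, so H is negative definite: a local maximum.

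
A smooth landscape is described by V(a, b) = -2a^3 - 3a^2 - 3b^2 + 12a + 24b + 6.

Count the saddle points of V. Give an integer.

1

V separates as a function of a plus a function of b, so ∇V=0 decouples.
∂V/∂a = -6(a - 1)(a + 2) = 0 at a ∈ {-2, 1}; ∂V/∂b = -6(b - 4) = 0 at b ∈ {4}.
The Hessian is diagonal: diag(V_aa, V_bb). Second derivatives: V_aa(-2)=18, V_aa(1)=-18; V_bb(4)=-6.
Saddle points occur where the two diagonal entries have opposite signs: (-2, 4). Count: 1.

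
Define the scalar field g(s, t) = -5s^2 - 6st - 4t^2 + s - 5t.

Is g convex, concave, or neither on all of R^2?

concave

g is quadratic, so its Hessian is the constant matrix H = [[-10, -6], [-6, -8]].
det(H) = 44, tr(H) = -18.
det(H) > 0 and tr(H) < 0, so H is negative definite everywhere: concave.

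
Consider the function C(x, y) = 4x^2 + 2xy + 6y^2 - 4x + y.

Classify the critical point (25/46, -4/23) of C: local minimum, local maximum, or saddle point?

local minimum

The Hessian of C is constant: H = [[8, 2], [2, 12]].
det(H) = 8·12 − 2² = 92.
det(H) > 0 and tr(H) = 20 > 0, so H is positive definite and the point is a local minimum.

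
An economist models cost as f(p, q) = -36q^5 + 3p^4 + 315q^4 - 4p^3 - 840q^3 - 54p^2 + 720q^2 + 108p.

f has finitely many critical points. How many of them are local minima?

4

f separates as a function of p plus a function of q, so ∇f=0 decouples.
∂f/∂p = 12(p - 3)(p - 1)(p + 3) = 0 at p ∈ {-3, 1, 3}; ∂f/∂q = -180q(q - 4)(q - 2)(q - 1) = 0 at q ∈ {0, 1, 2, 4}.
The Hessian is diagonal: diag(f_pp, f_qq). Second derivatives: f_pp(-3)=288, f_pp(1)=-96, f_pp(3)=144; f_qq(0)=1440, f_qq(1)=-540, f_qq(2)=720, f_qq(4)=-4320.
Local minima occur where both diagonal entries positive: (-3, 0), (-3, 2), (3, 0), (3, 2). Count: 4.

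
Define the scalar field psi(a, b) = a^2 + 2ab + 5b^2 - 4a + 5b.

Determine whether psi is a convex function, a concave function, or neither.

convex

psi is quadratic, so its Hessian is the constant matrix H = [[2, 2], [2, 10]].
det(H) = 16, tr(H) = 12.
det(H) > 0 and tr(H) > 0, so H is positive definite everywhere: convex.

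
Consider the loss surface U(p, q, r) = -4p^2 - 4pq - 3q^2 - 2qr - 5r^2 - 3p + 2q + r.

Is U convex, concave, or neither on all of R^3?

concave

U is quadratic, so its Hessian is the constant matrix H = [[-8, -4, 0], [-4, -6, -2], [0, -2, -10]].
Leading principal minors: -8, 32, -288.
Signs alternate −, +, − ⇒ H ≺ 0 ⇒ concave.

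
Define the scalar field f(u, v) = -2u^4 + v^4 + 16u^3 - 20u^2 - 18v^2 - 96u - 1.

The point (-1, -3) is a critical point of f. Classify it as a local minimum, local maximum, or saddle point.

saddle point

The mixed partial ∂²f/∂u∂v is 0, so the Hessian at any point is diag(f_uu, f_vv) = diag(8(-3u^2 + 12u - 5), 12(v^2 - 3)).
At (-1, -3): H = diag(-160, 72).
The eigenvalues have opposite signs, so H is indefinite: a saddle point.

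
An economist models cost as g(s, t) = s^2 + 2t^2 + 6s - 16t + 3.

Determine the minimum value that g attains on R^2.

g(s,t) separates as P(s) + Q(t) + 3, so its minimum is min P + min Q + 3.
P'(s) = 2s + 6 vanishes at s ∈ {-3}; Q'(t) = 4(t - 4) vanishes at t ∈ {4}.
Local minima of P (where P''>0): P(-3)=-9. Local minima of Q: Q(4)=-32.
So the global minimum of g is P(-3) + Q(4) + 3 = -9 − 32 + 3 = -38, attained at (-3, 4).

-38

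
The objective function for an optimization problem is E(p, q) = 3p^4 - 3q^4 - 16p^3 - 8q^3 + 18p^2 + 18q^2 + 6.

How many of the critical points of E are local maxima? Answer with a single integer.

2

E separates as a function of p plus a function of q, so ∇E=0 decouples.
∂E/∂p = 12p(p - 3)(p - 1) = 0 at p ∈ {0, 1, 3}; ∂E/∂q = -12q(q - 1)(q + 3) = 0 at q ∈ {-3, 0, 1}.
The Hessian is diagonal: diag(E_pp, E_qq). Second derivatives: E_pp(0)=36, E_pp(1)=-24, E_pp(3)=72; E_qq(-3)=-144, E_qq(0)=36, E_qq(1)=-48.
Local maxima occur where both diagonal entries negative: (1, -3), (1, 1). Count: 2.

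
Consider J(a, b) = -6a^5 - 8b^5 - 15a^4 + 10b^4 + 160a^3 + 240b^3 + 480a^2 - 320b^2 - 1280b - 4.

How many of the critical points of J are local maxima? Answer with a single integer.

J separates as a function of a plus a function of b, so ∇J=0 decouples.
∂J/∂a = -30a(a - 4)(a + 2)(a + 4) = 0 at a ∈ {-4, -2, 0, 4}; ∂J/∂b = -40(b - 4)(b - 2)(b + 1)(b + 4) = 0 at b ∈ {-4, -1, 2, 4}.
The Hessian is diagonal: diag(J_aa, J_bb). Second derivatives: J_aa(-4)=1920, J_aa(-2)=-720, J_aa(0)=960, J_aa(4)=-5760; J_bb(-4)=5760, J_bb(-1)=-1800, J_bb(2)=1440, J_bb(4)=-3200.
Local maxima occur where both diagonal entries negative: (-2, -1), (-2, 4), (4, -1), (4, 4). Count: 4.

4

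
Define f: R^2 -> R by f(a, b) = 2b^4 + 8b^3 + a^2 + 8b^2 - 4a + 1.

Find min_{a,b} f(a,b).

f(a,b) separates as P(a) + Q(b) + 1, so its minimum is min P + min Q + 1.
P'(a) = 2a - 4 vanishes at a ∈ {2}; Q'(b) = 8b(b + 1)(b + 2) vanishes at b ∈ {-2, -1, 0}.
Local minima of P (where P''>0): P(2)=-4. Local minima of Q: Q(-2)=0, Q(0)=0.
So the global minimum of f is P(2) + Q(-2) + 1 = -4 + 0 + 1 = -3, attained at (2, -2).

-3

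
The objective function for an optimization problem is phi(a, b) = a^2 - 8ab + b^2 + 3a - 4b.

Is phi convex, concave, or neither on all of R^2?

neither

phi is quadratic, so its Hessian is the constant matrix H = [[2, -8], [-8, 2]].
det(H) = -60, tr(H) = 4.
det(H) < 0, so H is indefinite: neither convex nor concave.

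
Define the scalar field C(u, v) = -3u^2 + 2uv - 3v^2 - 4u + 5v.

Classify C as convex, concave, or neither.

C is quadratic, so its Hessian is the constant matrix H = [[-6, 2], [2, -6]].
det(H) = 32, tr(H) = -12.
det(H) > 0 and tr(H) < 0, so H is negative definite everywhere: concave.

concave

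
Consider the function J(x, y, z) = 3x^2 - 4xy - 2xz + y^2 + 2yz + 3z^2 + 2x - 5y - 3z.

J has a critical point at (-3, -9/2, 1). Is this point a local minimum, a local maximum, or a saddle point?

saddle point

The Hessian is constant: H = [[6, -4, -2], [-4, 2, 2], [-2, 2, 6]].
Leading principal minors: Δ₁ = 6, Δ₂ = -4, Δ₃ = -24.
The minors fit neither the all-positive nor the alternating-sign pattern, so H is indefinite: a saddle point.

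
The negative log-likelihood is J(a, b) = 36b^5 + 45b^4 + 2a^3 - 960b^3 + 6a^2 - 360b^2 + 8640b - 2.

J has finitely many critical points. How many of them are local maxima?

2

J separates as a function of a plus a function of b, so ∇J=0 decouples.
∂J/∂a = 6a(a + 2) = 0 at a ∈ {-2, 0}; ∂J/∂b = 180(b - 3)(b - 2)(b + 2)(b + 4) = 0 at b ∈ {-4, -2, 2, 3}.
The Hessian is diagonal: diag(J_aa, J_bb). Second derivatives: J_aa(-2)=-12, J_aa(0)=12; J_bb(-4)=-15120, J_bb(-2)=7200, J_bb(2)=-4320, J_bb(3)=6300.
Local maxima occur where both diagonal entries negative: (-2, -4), (-2, 2). Count: 2.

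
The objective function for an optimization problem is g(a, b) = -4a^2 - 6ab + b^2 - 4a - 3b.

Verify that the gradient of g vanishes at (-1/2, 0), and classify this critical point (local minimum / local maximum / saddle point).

∇g = (-8a - 6b - 4, -6a + 2b - 3); substituting (-1/2, 0) gives ∇g = (0, 0), so (-1/2, 0) is indeed a critical point.
The Hessian of g is constant: H = [[-8, -6], [-6, 2]].
det(H) = (-8)·2 − (-6)² = -52.
Since det(H) < 0, H is indefinite and the critical point is a saddle point.

saddle point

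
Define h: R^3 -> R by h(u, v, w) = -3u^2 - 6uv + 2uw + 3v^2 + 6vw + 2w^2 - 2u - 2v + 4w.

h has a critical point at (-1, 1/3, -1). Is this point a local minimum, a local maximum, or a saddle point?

The Hessian is constant: H = [[-6, -6, 2], [-6, 6, 6], [2, 6, 4]].
Leading principal minors: Δ₁ = -6, Δ₂ = -72, Δ₃ = -240.
The minors fit neither the all-positive nor the alternating-sign pattern, so H is indefinite: a saddle point.

saddle point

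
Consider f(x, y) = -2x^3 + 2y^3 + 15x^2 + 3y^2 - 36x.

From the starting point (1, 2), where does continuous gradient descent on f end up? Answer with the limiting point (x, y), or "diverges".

f is separable, so gradient descent decouples: x follows -∂f/∂x, y follows -∂f/∂y.
∂f/∂x = -6(x - 3)(x - 2); at x=1 this is -12, so x increases.
∂f/∂y = 6y(y + 1); at y=2 this is 36, so y decreases.
x converges to its nearest critical value 2 (a local min of the x-part); y converges to 0. The iterate converges to (2, 0).

(2, 0)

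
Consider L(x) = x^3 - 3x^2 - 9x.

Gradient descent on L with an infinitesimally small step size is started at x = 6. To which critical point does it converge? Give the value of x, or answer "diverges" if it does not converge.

L'(x) = 3(x - 3)(x + 1), so L'(6) = 63.
Gradient descent moves in the -L' direction, i.e. x is decreasing.
The nearest critical point in that direction is x = 3, where L'' = 12 > 0 (a local minimum). The iterate converges there.

3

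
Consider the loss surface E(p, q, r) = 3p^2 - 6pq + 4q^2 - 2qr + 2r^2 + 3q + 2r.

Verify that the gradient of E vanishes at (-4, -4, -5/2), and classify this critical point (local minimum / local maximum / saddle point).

∇E = (6p - 6q, -6p + 8q - 2r + 3, -2q + 4r + 2); substituting (-4, -4, -5/2) gives ∇E = (0, 0, 0), so (-4, -4, -5/2) is indeed a critical point.
The Hessian is constant: H = [[6, -6, 0], [-6, 8, -2], [0, -2, 4]].
Leading principal minors: Δ₁ = 6, Δ₂ = 12, Δ₃ = 24.
All leading minors are positive, so H is positive definite: a local minimum.

local minimum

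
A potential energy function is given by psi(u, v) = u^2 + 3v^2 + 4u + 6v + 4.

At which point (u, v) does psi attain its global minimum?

(-2, -1)

psi(u,v) separates as P(u) + Q(v) + 4, so its minimum is min P + min Q + 4.
P'(u) = 2u + 4 vanishes at u ∈ {-2}; Q'(v) = 6v + 6 vanishes at v ∈ {-1}.
Local minima of P (where P''>0): P(-2)=-4. Local minima of Q: Q(-1)=-3.
So the global minimum of psi is P(-2) + Q(-1) + 4 = -4 − 3 + 4 = -3, attained at (-2, -1).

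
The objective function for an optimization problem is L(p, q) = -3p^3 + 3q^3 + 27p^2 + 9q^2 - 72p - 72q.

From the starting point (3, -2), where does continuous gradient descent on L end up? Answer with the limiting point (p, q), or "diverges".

(2, 2)

L is separable, so gradient descent decouples: p follows -∂L/∂p, q follows -∂L/∂q.
∂L/∂p = -9(p - 4)(p - 2); at p=3 this is 9, so p decreases.
∂L/∂q = 9(q - 2)(q + 4); at q=-2 this is -72, so q increases.
p converges to its nearest critical value 2 (a local min of the p-part); q converges to 2. The iterate converges to (2, 2).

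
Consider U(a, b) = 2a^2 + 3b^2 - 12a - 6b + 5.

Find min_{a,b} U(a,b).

U(a,b) separates as P(a) + Q(b) + 5, so its minimum is min P + min Q + 5.
P'(a) = 4a - 12 vanishes at a ∈ {3}; Q'(b) = 6b - 6 vanishes at b ∈ {1}.
Local minima of P (where P''>0): P(3)=-18. Local minima of Q: Q(1)=-3.
So the global minimum of U is P(3) + Q(1) + 5 = -18 − 3 + 5 = -16, attained at (3, 1).

-16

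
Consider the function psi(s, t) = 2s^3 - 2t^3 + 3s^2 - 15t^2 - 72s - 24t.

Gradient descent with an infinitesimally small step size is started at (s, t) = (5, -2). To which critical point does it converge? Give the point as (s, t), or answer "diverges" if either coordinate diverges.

(3, -4)

psi is separable, so gradient descent decouples: s follows -∂psi/∂s, t follows -∂psi/∂t.
∂psi/∂s = 6(s - 3)(s + 4); at s=5 this is 108, so s decreases.
∂psi/∂t = -6(t + 1)(t + 4); at t=-2 this is 12, so t decreases.
s converges to its nearest critical value 3 (a local min of the s-part); t converges to -4. The iterate converges to (3, -4).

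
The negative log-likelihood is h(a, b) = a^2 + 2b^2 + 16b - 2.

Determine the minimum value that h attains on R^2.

h(a,b) separates as P(a) + Q(b) − 2, so its minimum is min P + min Q − 2.
P'(a) = 2a vanishes at a ∈ {0}; Q'(b) = 4b + 16 vanishes at b ∈ {-4}.
Local minima of P (where P''>0): P(0)=0. Local minima of Q: Q(-4)=-32.
So the global minimum of h is P(0) + Q(-4) − 2 = 0 − 32 − 2 = -34, attained at (0, -4).

-34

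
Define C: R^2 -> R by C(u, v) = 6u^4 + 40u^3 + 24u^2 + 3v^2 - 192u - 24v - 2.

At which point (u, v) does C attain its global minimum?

(1, 4)

C(u,v) separates as P(u) + Q(v) − 2, so its minimum is min P + min Q − 2.
P'(u) = 24(u - 1)(u + 2)(u + 4) vanishes at u ∈ {-4, -2, 1}; Q'(v) = 6v - 24 vanishes at v ∈ {4}.
Local minima of P (where P''>0): P(-4)=128, P(1)=-122. Local minima of Q: Q(4)=-48.
So the global minimum of C is P(1) + Q(4) − 2 = -122 − 48 − 2 = -172, attained at (1, 4).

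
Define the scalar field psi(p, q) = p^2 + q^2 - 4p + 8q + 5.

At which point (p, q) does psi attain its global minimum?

(2, -4)

psi(p,q) separates as A(p) + B(q) + 5, so its minimum is min A + min B + 5.
A'(p) = 2p - 4 vanishes at p ∈ {2}; B'(q) = 2q + 8 vanishes at q ∈ {-4}.
Local minima of A (where A''>0): A(2)=-4. Local minima of B: B(-4)=-16.
So the global minimum of psi is A(2) + B(-4) + 5 = -4 − 16 + 5 = -15, attained at (2, -4).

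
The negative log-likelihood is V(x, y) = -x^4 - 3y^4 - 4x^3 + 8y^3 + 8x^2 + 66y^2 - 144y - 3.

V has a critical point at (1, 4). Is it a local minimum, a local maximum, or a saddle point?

local maximum

The mixed partial ∂²V/∂x∂y is 0, so the Hessian at any point is diag(V_xx, V_yy) = diag(4(-3x^2 - 6x + 4), 12(-3y^2 + 4y + 11)).
At (1, 4): H = diag(-20, -252).
Both eigenvalues are negative, so H is negative definite: a local maximum.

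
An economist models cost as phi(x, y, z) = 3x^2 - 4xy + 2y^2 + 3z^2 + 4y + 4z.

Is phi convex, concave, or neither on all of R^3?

phi is quadratic, so its Hessian is the constant matrix H = [[6, -4, 0], [-4, 4, 0], [0, 0, 6]].
Leading principal minors: 6, 8, 48.
All positive ⇒ H ≻ 0 ⇒ convex.

convex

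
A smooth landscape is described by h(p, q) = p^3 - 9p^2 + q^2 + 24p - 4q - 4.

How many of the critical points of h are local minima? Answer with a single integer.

h separates as a function of p plus a function of q, so ∇h=0 decouples.
∂h/∂p = 3(p - 4)(p - 2) = 0 at p ∈ {2, 4}; ∂h/∂q = 2(q - 2) = 0 at q ∈ {2}.
The Hessian is diagonal: diag(h_pp, h_qq). Second derivatives: h_pp(2)=-6, h_pp(4)=6; h_qq(2)=2.
Local minima occur where both diagonal entries positive: (4, 2). Count: 1.

1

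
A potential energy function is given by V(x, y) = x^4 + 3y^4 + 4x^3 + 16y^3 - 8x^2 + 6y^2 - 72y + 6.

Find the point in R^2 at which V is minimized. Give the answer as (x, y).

V(x,y) separates as P(x) + Q(y) + 6, so its minimum is min P + min Q + 6.
P'(x) = 4x(x - 1)(x + 4) vanishes at x ∈ {-4, 0, 1}; Q'(y) = 12(y - 1)(y + 2)(y + 3) vanishes at y ∈ {-3, -2, 1}.
Local minima of P (where P''>0): P(-4)=-128, P(1)=-3. Local minima of Q: Q(-3)=81, Q(1)=-47.
So the global minimum of V is P(-4) + Q(1) + 6 = -128 − 47 + 6 = -169, attained at (-4, 1).

(-4, 1)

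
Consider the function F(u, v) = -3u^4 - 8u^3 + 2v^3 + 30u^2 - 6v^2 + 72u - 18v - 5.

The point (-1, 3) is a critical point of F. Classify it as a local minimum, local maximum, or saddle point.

The mixed partial ∂²F/∂u∂v is 0, so the Hessian at any point is diag(F_uu, F_vv) = diag(12(-3u^2 - 4u + 5), 12(v - 1)).
At (-1, 3): H = diag(72, 24).
Both eigenvalues are positive, so H is positive definite: a local minimum.

local minimum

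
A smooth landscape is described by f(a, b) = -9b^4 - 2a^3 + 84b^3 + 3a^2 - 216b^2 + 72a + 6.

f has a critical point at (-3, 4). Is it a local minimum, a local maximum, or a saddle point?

The mixed partial ∂²f/∂a∂b is 0, so the Hessian at any point is diag(f_aa, f_bb) = diag(6(-2a + 1), 36(-3b^2 + 14b - 12)).
At (-3, 4): H = diag(42, -144).
The eigenvalues have opposite signs, so H is indefinite: a saddle point.

saddle point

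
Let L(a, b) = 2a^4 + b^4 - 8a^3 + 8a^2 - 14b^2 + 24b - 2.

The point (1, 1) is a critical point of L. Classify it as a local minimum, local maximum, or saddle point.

The mixed partial ∂²L/∂a∂b is 0, so the Hessian at any point is diag(L_aa, L_bb) = diag(8(3a^2 - 6a + 2), 4(3b^2 - 7)).
At (1, 1): H = diag(-8, -16).
Both eigenvalues are negative, so H is negative definite: a local maximum.

local maximum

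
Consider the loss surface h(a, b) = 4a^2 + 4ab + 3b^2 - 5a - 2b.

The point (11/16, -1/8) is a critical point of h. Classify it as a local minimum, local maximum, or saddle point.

The Hessian of h is constant: H = [[8, 4], [4, 6]].
det(H) = 8·6 − 4² = 32.
det(H) > 0 and tr(H) = 14 > 0, so H is positive definite and the point is a local minimum.

local minimum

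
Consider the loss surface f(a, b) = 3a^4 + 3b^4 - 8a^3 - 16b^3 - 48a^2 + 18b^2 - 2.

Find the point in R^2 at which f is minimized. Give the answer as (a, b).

f(a,b) separates as P(a) + Q(b) − 2, so its minimum is min P + min Q − 2.
P'(a) = 12a(a - 4)(a + 2) vanishes at a ∈ {-2, 0, 4}; Q'(b) = 12b(b - 3)(b - 1) vanishes at b ∈ {0, 1, 3}.
Local minima of P (where P''>0): P(-2)=-80, P(4)=-512. Local minima of Q: Q(0)=0, Q(3)=-27.
So the global minimum of f is P(4) + Q(3) − 2 = -512 − 27 − 2 = -541, attained at (4, 3).

(4, 3)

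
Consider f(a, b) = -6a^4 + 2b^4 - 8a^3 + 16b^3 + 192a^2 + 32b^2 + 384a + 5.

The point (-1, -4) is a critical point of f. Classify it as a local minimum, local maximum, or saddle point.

The mixed partial ∂²f/∂a∂b is 0, so the Hessian at any point is diag(f_aa, f_bb) = diag(24(-3a^2 - 2a + 16), 8(3b^2 + 12b + 8)).
At (-1, -4): H = diag(360, 64).
Both eigenvalues are positive, so H is positive definite: a local minimum.

local minimum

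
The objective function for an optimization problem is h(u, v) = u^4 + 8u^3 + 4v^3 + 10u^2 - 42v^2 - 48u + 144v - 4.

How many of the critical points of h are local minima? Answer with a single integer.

2

h separates as a function of u plus a function of v, so ∇h=0 decouples.
∂h/∂u = 4(u - 1)(u + 3)(u + 4) = 0 at u ∈ {-4, -3, 1}; ∂h/∂v = 12(v - 4)(v - 3) = 0 at v ∈ {3, 4}.
The Hessian is diagonal: diag(h_uu, h_vv). Second derivatives: h_uu(-4)=20, h_uu(-3)=-16, h_uu(1)=80; h_vv(3)=-12, h_vv(4)=12.
Local minima occur where both diagonal entries positive: (-4, 4), (1, 4). Count: 2.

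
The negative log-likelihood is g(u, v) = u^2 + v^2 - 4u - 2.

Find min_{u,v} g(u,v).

g(u,v) separates as P(u) + Q(v) − 2, so its minimum is min P + min Q − 2.
P'(u) = 2u - 4 vanishes at u ∈ {2}; Q'(v) = 2v vanishes at v ∈ {0}.
Local minima of P (where P''>0): P(2)=-4. Local minima of Q: Q(0)=0.
So the global minimum of g is P(2) + Q(0) − 2 = -4 + 0 − 2 = -6, attained at (2, 0).

-6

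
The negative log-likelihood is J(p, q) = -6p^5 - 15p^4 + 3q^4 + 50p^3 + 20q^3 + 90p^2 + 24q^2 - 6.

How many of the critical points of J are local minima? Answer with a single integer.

J separates as a function of p plus a function of q, so ∇J=0 decouples.
∂J/∂p = -30p(p - 2)(p + 1)(p + 3) = 0 at p ∈ {-3, -1, 0, 2}; ∂J/∂q = 12q(q + 1)(q + 4) = 0 at q ∈ {-4, -1, 0}.
The Hessian is diagonal: diag(J_pp, J_qq). Second derivatives: J_pp(-3)=900, J_pp(-1)=-180, J_pp(0)=180, J_pp(2)=-900; J_qq(-4)=144, J_qq(-1)=-36, J_qq(0)=48.
Local minima occur where both diagonal entries positive: (-3, -4), (-3, 0), (0, -4), (0, 0). Count: 4.

4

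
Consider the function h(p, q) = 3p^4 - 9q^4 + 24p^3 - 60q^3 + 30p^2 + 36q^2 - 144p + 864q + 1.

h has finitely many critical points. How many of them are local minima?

h separates as a function of p plus a function of q, so ∇h=0 decouples.
∂h/∂p = 12(p - 1)(p + 3)(p + 4) = 0 at p ∈ {-4, -3, 1}; ∂h/∂q = -36(q - 2)(q + 3)(q + 4) = 0 at q ∈ {-4, -3, 2}.
The Hessian is diagonal: diag(h_pp, h_qq). Second derivatives: h_pp(-4)=60, h_pp(-3)=-48, h_pp(1)=240; h_qq(-4)=-216, h_qq(-3)=180, h_qq(2)=-1080.
Local minima occur where both diagonal entries positive: (-4, -3), (1, -3). Count: 2.

2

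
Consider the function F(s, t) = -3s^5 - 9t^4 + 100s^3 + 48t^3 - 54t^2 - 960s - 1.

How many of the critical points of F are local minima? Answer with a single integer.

F separates as a function of s plus a function of t, so ∇F=0 decouples.
∂F/∂s = -15(s - 4)(s - 2)(s + 2)(s + 4) = 0 at s ∈ {-4, -2, 2, 4}; ∂F/∂t = -36t(t - 3)(t - 1) = 0 at t ∈ {0, 1, 3}.
The Hessian is diagonal: diag(F_ss, F_tt). Second derivatives: F_ss(-4)=1440, F_ss(-2)=-720, F_ss(2)=720, F_ss(4)=-1440; F_tt(0)=-108, F_tt(1)=72, F_tt(3)=-216.
Local minima occur where both diagonal entries positive: (-4, 1), (2, 1). Count: 2.

2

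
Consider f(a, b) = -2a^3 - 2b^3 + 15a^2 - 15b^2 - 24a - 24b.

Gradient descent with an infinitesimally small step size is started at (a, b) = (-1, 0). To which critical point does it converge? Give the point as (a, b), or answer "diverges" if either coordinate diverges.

diverges

f is separable, so gradient descent decouples: a follows -∂f/∂a, b follows -∂f/∂b.
∂f/∂a = -6(a - 4)(a - 1); at a=-1 this is -60, so a increases.
∂f/∂b = -6(b + 1)(b + 4); at b=0 this is -24, so b increases.
The b-coordinate has no critical point in that direction and runs off to infinity.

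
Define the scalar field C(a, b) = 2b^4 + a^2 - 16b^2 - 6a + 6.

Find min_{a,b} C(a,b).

C(a,b) separates as P(a) + Q(b) + 6, so its minimum is min P + min Q + 6.
P'(a) = 2a - 6 vanishes at a ∈ {3}; Q'(b) = 8b(b - 2)(b + 2) vanishes at b ∈ {-2, 0, 2}.
Local minima of P (where P''>0): P(3)=-9. Local minima of Q: Q(-2)=-32, Q(2)=-32.
So the global minimum of C is P(3) + Q(-2) + 6 = -9 − 32 + 6 = -35, attained at (3, -2).

-35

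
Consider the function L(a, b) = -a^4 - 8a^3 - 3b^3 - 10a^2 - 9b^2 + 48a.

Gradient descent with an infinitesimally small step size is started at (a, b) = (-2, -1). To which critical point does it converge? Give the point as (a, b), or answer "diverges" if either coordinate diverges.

L is separable, so gradient descent decouples: a follows -∂L/∂a, b follows -∂L/∂b.
∂L/∂a = -4(a - 1)(a + 3)(a + 4); at a=-2 this is 24, so a decreases.
∂L/∂b = -9b(b + 2); at b=-1 this is 9, so b decreases.
a converges to its nearest critical value -3 (a local min of the a-part); b converges to -2. The iterate converges to (-3, -2).

(-3, -2)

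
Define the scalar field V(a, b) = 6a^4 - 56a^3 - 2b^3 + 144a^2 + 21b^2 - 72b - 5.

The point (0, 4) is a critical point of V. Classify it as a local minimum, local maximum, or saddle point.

The mixed partial ∂²V/∂a∂b is 0, so the Hessian at any point is diag(V_aa, V_bb) = diag(24(3a^2 - 14a + 12), 6(-2b + 7)).
At (0, 4): H = diag(288, -6).
The eigenvalues have opposite signs, so H is indefinite: a saddle point.

saddle point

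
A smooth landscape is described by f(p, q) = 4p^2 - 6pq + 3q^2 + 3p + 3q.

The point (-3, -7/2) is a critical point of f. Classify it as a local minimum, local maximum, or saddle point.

The Hessian of f is constant: H = [[8, -6], [-6, 6]].
det(H) = 8·6 − (-6)² = 12.
det(H) > 0 and tr(H) = 14 > 0, so H is positive definite and the point is a local minimum.

local minimum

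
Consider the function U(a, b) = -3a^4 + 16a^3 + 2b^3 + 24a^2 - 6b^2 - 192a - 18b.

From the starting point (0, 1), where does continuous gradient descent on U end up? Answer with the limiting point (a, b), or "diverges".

(2, 3)

U is separable, so gradient descent decouples: a follows -∂U/∂a, b follows -∂U/∂b.
∂U/∂a = -12(a - 4)(a - 2)(a + 2); at a=0 this is -192, so a increases.
∂U/∂b = 6(b - 3)(b + 1); at b=1 this is -24, so b increases.
a converges to its nearest critical value 2 (a local min of the a-part); b converges to 3. The iterate converges to (2, 3).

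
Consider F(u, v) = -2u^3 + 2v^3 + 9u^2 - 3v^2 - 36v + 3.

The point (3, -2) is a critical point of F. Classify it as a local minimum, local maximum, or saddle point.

The mixed partial ∂²F/∂u∂v is 0, so the Hessian at any point is diag(F_uu, F_vv) = diag(6(-2u + 3), 6(2v - 1)).
At (3, -2): H = diag(-18, -30).
Both eigenvalues are negative, so H is negative definite: a local maximum.

local maximum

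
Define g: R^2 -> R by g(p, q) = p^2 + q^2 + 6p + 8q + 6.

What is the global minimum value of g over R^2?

g(p,q) separates as A(p) + B(q) + 6, so its minimum is min A + min B + 6.
A'(p) = 2p + 6 vanishes at p ∈ {-3}; B'(q) = 2q + 8 vanishes at q ∈ {-4}.
Local minima of A (where A''>0): A(-3)=-9. Local minima of B: B(-4)=-16.
So the global minimum of g is A(-3) + B(-4) + 6 = -9 − 16 + 6 = -19, attained at (-3, -4).

-19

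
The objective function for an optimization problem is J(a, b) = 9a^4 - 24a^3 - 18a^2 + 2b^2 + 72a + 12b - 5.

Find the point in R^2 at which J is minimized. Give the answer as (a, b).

(-1, -3)

J(a,b) separates as P(a) + Q(b) − 5, so its minimum is min P + min Q − 5.
P'(a) = 36(a - 2)(a - 1)(a + 1) vanishes at a ∈ {-1, 1, 2}; Q'(b) = 4b + 12 vanishes at b ∈ {-3}.
Local minima of P (where P''>0): P(-1)=-57, P(2)=24. Local minima of Q: Q(-3)=-18.
So the global minimum of J is P(-1) + Q(-3) − 5 = -57 − 18 − 5 = -80, attained at (-1, -3).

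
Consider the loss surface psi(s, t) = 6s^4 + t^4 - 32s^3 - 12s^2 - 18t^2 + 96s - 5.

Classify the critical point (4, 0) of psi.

saddle point

The mixed partial ∂²psi/∂s∂t is 0, so the Hessian at any point is diag(psi_ss, psi_tt) = diag(24(3s^2 - 8s - 1), 12(t^2 - 3)).
At (4, 0): H = diag(360, -36).
The eigenvalues have opposite signs, so H is indefinite: a saddle point.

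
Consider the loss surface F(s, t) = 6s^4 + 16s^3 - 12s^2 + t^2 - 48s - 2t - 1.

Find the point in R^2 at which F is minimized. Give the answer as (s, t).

F(s,t) separates as P(s) + Q(t) − 1, so its minimum is min P + min Q − 1.
P'(s) = 24(s - 1)(s + 1)(s + 2) vanishes at s ∈ {-2, -1, 1}; Q'(t) = 2(t - 1) vanishes at t ∈ {1}.
Local minima of P (where P''>0): P(-2)=16, P(1)=-38. Local minima of Q: Q(1)=-1.
So the global minimum of F is P(1) + Q(1) − 1 = -38 − 1 − 1 = -40, attained at (1, 1).

(1, 1)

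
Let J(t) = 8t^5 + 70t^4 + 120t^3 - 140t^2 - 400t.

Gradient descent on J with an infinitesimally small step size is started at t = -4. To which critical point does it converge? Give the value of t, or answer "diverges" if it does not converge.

-2

J'(t) = 40(t - 1)(t + 1)(t + 2)(t + 5), so J'(-4) = -1200.
Gradient descent moves in the -J' direction, i.e. t is increasing.
The nearest critical point in that direction is t = -2, where J'' = 360 > 0 (a local minimum). The iterate converges there.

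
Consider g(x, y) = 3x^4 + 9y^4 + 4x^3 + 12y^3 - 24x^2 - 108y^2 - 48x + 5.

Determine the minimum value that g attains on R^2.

g(x,y) separates as P(x) + Q(y) + 5, so its minimum is min P + min Q + 5.
P'(x) = 12(x - 2)(x + 1)(x + 2) vanishes at x ∈ {-2, -1, 2}; Q'(y) = 36y(y - 2)(y + 3) vanishes at y ∈ {-3, 0, 2}.
Local minima of P (where P''>0): P(-2)=16, P(2)=-112. Local minima of Q: Q(-3)=-567, Q(2)=-192.
So the global minimum of g is P(2) + Q(-3) + 5 = -112 − 567 + 5 = -674, attained at (2, -3).

-674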